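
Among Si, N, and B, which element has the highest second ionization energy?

Consider each +1 ion: Si⁺ still has 3 valence electrons; N⁺ still has 4 valence electrons; B⁺ still has 2 valence electrons.
All are still removing valence electrons, so compare the +1 ions as you would atoms: IE_2 generally rises across a period (higher Z_eff) and falls down a group (larger shell), subject to the usual subshell exceptions.
Valence configurations: Si⁺ [Ne]3s²3p¹, N⁺ [He]2s²2p², B⁺ [He]2s².
The numbers (kJ/mol): Si 1577, N 2856, B 2427.
Hence IE_2: Si < B < N.

N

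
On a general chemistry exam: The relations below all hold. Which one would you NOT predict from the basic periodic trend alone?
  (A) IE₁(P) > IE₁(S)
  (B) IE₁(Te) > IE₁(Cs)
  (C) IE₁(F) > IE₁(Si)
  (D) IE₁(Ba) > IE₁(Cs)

(A)

The general trend: IE₁ increases across a period and decreases down a group.
(A) P (period 3, group 15) vs S (period 3, group 16): the stated order contradicts the simple trend.
(B) Te (period 5, group 16) vs Cs (period 6, group 1): the stated order agrees with the simple trend.
(C) F (period 2, group 17) vs Si (period 3, group 14): the stated order agrees with the simple trend.
(D) Ba (period 6, group 2) vs Cs (period 6, group 1): the stated order agrees with the simple trend.
The exception is (A): S (3p⁴) ionizes more easily than half-filled P (3p³) because the paired 3p electron in S is pushed out by e⁻–e⁻ repulsion.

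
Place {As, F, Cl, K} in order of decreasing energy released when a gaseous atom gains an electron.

Cl > F > As > K

F is in period 2, group 17; Cl is in period 3, group 17; K is in period 4, group 1; As is in period 4, group 15.
EA tends to increase across a period and decrease down a group, though the pattern is less regular than for IE or radius.
These span different periods and groups, so the two trends combine.
As > K: both are in period 4; the period trend gives As the larger value.
F > As: both effects reinforce here, so F is clearly the higher of the two.
Cl > F: this pair runs against the simple trend — see the exception note.
Note the exception: Cl has a higher electron affinity than F, contrary to the simple trend — F's small 2p subshell makes the incoming electron feel strong e⁻–e⁻ repulsion, so Cl actually releases more energy on gaining an electron.
For reference (kJ/mol): F 328, Cl 349, K 48, As 78.
So from highest to lowest: Cl > F > As > K.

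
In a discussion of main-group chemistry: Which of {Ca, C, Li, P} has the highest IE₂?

After 1 electron has been removed, what remains? Ca⁺ still has 1 valence electron; C⁺ still has 3 valence electrons; Li⁺ is the bare [He] core; P⁺ still has 4 valence electrons.
Core electrons are held far more tightly than valence electrons, so Li tops the IE_2 order.
Valence configurations: Ca⁺ [Ar]4s¹, C⁺ [He]2s²2p¹, P⁺ [Ne]3s²3p².
The numbers (kJ/mol): Ca 1145, C 2353, Li 7298, P 1907.
Hence IE_2: Ca < P < C < Li.

Li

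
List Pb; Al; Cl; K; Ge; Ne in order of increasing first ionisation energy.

K < Al < Pb < Ge < Cl < Ne

Across a period the outer electron is held more tightly (higher IE₁); down a group it sits in a higher shell, more shielded, and comes off more easily.
Neither a single period nor a single group — weigh both effects.
Al > K: both effects reinforce here, so Al is clearly the higher of the two.
Pb > Al: period and group pull opposite ways; the across-period shift dominates (716 vs 578 kJ/mol).
Ge > Pb: they share group 14; the group trend gives Ge the larger value.
Cl > Ge: relative to Ge, both the across-period and down-group shifts push Cl's first ionization energy up.
Ne > Cl: both effects reinforce here, so Ne is clearly the higher of the two.
Approximate values (kJ/mol): Ne 2081, Al 578, Cl 1251, K 419, Ge 762, Pb 716.
So from lowest to highest: K < Al < Pb < Ge < Cl < Ne.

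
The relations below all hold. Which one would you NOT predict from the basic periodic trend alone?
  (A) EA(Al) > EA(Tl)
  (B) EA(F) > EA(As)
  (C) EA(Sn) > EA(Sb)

The general trend: electron affinity increases across a period and decreases down a group.
(A) Al (period 3, group 13) vs Tl (period 6, group 13): the stated order agrees with the simple trend.
(B) F (period 2, group 17) vs As (period 4, group 15): the stated order agrees with the simple trend.
(C) Sn (period 5, group 14) vs Sb (period 5, group 15): the stated order contradicts the simple trend.
The exception is (C): adding an electron to Sb's half-filled 5p³ is unfavourable, so Sn has the more exothermic EA.

(C)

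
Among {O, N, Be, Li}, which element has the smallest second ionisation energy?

Be

Consider each +1 ion: O⁺ still has 5 valence electrons; N⁺ still has 4 valence electrons; Be⁺ still has 1 valence electron; Li⁺ is the bare [He] core.
Breaking into a closed-shell core is much more expensive than removing a leftover valence electron — Li has the largest IE_2 here.
Valence configurations: O⁺ [He]2s²2p³, N⁺ [He]2s²2p², Be⁺ [He]2s¹.
Tabulated IE_2 (kJ/mol): O 3388, N 2856, Be 1757, Li 7298.
Hence IE_2: Be < N < O < Li.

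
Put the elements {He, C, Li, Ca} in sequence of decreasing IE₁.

He > C > Ca > Li

Removing the outermost electron gets harder across a period and easier down a group.
Neither a single period nor a single group — weigh both effects.
Ca > Li: period and group pull opposite ways; the across-period shift dominates (590 vs 520 kJ/mol).
C > Ca: both effects reinforce here, so C is clearly the higher of the two.
He > C: both effects reinforce here, so He is clearly the higher of the two.
Tabulated first ionization energy (kJ/mol): He 2372, Li 520, C 1086, Ca 590.
So from highest to lowest: He > C > Ca > Li.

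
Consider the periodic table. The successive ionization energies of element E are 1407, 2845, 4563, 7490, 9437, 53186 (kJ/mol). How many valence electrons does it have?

5

Look for the largest jump between consecutive ionization energies: IE6/IE5 ≈ 5.6, far larger than any earlier ratio.
That jump marks the point where a core electron is being removed. So the atom has 5 valence electrons.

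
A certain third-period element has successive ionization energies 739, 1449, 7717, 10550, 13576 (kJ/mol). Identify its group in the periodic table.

Look for the largest jump between consecutive ionization energies: IE3/IE2 ≈ 5.3, far larger than any earlier ratio.
That jump marks the point where a core electron is being removed. So the atom has 2 valence electrons.
A main-group element with 2 valence electrons is in group 2.

Group 2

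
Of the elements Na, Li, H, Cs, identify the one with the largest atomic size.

Cs

H is in period 1, group 1; Li is in period 2, group 1; Na is in period 3, group 1; Cs is in period 6, group 1.
Moving right in a period, electrons are added to the same shell under a stronger nuclear pull, so atoms get smaller; moving down, a new shell is opened and atoms get larger.
All are in group 1, so atomic radius increases down the group.
The largest atomic size among these belongs to Cs.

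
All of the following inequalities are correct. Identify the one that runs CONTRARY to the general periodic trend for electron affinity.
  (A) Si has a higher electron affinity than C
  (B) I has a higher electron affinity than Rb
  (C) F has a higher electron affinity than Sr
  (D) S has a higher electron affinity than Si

The general trend: electron affinity increases across a period and decreases down a group.
(A) Si (period 3, group 14) vs C (period 2, group 14): the stated order contradicts the simple trend.
(B) I (period 5, group 17) vs Rb (period 5, group 1): the stated order agrees with the simple trend.
(C) F (period 2, group 17) vs Sr (period 5, group 2): the stated order agrees with the simple trend.
(D) S (period 3, group 16) vs Si (period 3, group 14): the stated order agrees with the simple trend.
The exception is (A): Si's larger, more diffuse 3p orbitals accept an added electron slightly more readily than C's compact 2p.

(A)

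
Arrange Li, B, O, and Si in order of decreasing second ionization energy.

After 1 electron has been removed, what remains? Li⁺ is the bare [He] core; B⁺ still has 2 valence electrons; O⁺ still has 5 valence electrons; Si⁺ still has 3 valence electrons.
Pulling an electron out of a noble-gas core costs far more than removing a remaining valence electron, so Li sits at the high end of IE_2.
Valence configurations: B⁺ [He]2s², O⁺ [He]2s²2p³, Si⁺ [Ne]3s²3p¹.
Tabulated IE_2 (kJ/mol): Li 7298, B 2427, O 3388, Si 1577.
Hence IE_2: Si < B < O < Li.

Li, O, B, Si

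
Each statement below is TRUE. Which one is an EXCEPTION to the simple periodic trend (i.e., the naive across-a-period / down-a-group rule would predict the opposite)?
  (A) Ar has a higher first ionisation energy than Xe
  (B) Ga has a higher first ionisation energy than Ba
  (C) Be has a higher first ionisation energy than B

The general trend: first ionisation energy increases across a period and decreases down a group.
(A) Ar (period 3, group 18) vs Xe (period 5, group 18): the stated order agrees with the simple trend.
(B) Ga (period 4, group 13) vs Ba (period 6, group 2): the stated order agrees with the simple trend.
(C) Be (period 2, group 2) vs B (period 2, group 13): the stated order contradicts the simple trend.
The exception is (C): removing B's lone 2p electron is easier than breaking Be's filled 2s².

(C)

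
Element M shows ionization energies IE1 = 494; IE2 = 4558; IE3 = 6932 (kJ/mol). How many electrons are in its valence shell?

Look for the largest jump between consecutive ionization energies: IE2/IE1 ≈ 9.2, far larger than any earlier ratio.
That jump marks the point where a core electron is being removed. So the atom has 1 valence electron.

1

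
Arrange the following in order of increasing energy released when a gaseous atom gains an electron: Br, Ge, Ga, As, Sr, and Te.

Sr < Ga < As < Ge < Te < Br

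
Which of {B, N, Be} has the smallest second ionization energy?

Be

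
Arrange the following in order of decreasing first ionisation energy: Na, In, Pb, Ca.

Na is in period 3, group 1; Ca is in period 4, group 2; In is in period 5, group 13; Pb is in period 6, group 14.
First ionization energy rises across a period (greater Z_eff holds electrons more tightly) and falls down a group (valence electrons are farther from the nucleus).
These sit on a diagonal, where the across-period and down-group effects partly cancel.
In > Na: the two effects oppose for this pair; the across-period effect wins (558 vs 496 kJ/mol).
Ca > In: period and group pull opposite ways; the down-group shift dominates (590 vs 558 kJ/mol).
Pb > Ca: period and group pull opposite ways; the across-period shift dominates (716 vs 590 kJ/mol).
Approximate values (kJ/mol): Na 496, Ca 590, In 558, Pb 716.
So from highest to lowest: Pb > Ca > In > Na.

Pb, Ca, In, Na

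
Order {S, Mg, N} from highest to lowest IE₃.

The third ionization energy removes an electron from the +2 ion. For each element: S²⁺ still has 4 valence electrons; Mg²⁺ is the bare [Ne] core; N²⁺ still has 3 valence electrons.
Pulling an electron out of a noble-gas core costs far more than removing a remaining valence electron, so Mg sits at the high end of IE_3.
Valence configurations: S²⁺ [Ne]3s²3p², N²⁺ [He]2s²2p¹.
Tabulated IE_3 (kJ/mol): S 3357, Mg 7733, N 4578.
Putting it together, IE_3: S < N < Mg.

Mg > N > S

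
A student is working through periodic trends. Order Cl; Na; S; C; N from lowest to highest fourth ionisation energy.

S < Cl < C < N < Na

Consider each +3 ion: Cl³⁺ still has 4 valence electrons; Na³⁺ is already 2 electrons into the core; S³⁺ still has 3 valence electrons; C³⁺ still has 1 valence electron; N³⁺ still has 2 valence electrons.
Pulling an electron out of a noble-gas core costs far more than removing a remaining valence electron, so Na sits at the high end of IE_4.
Valence configurations: Cl³⁺ [Ne]3s²3p², S³⁺ [Ne]3s²3p¹, C³⁺ [He]2s¹, N³⁺ [He]2s².
Approximate IE_4 values (kJ/mol): Cl 5159, Na 9543, S 4556, C 6223, N 7475.
Overall IE_4 order: S < Cl < C < N < Na.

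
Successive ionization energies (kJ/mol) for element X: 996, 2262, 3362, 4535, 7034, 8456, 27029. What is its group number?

Look for the largest jump between consecutive ionization energies: IE7/IE6 ≈ 3.2, far larger than any earlier ratio.
That jump marks the point where a core electron is being removed. So the atom has 6 valence electrons.
A main-group element with 6 valence electrons is in group 16.

Group 16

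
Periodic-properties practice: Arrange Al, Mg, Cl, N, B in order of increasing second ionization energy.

Mg < Al < Cl < B < N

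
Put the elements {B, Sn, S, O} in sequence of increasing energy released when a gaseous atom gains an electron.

B < Sn < O < S

B is in period 2, group 13; O is in period 2, group 16; S is in period 3, group 16; Sn is in period 5, group 14.
Atoms with high Z_eff and room in the valence shell (especially the halogens) have the most exothermic electron affinities.
Here both period and group differ, so the two effects have to be weighed against each other.
Sn > B: the two effects oppose for this pair; the across-period effect wins (107 vs 27 kJ/mol).
O > Sn: relative to Sn, both the across-period and down-group shifts push O's electron affinity up.
S > O: this pair runs against the simple trend — see the exception note.
Note the exception: S has a higher electron affinity than O, contrary to the simple trend — the compact 2p subshell of O repels the added electron more than S's larger 3p does.
Approximate values (kJ/mol): B 27, O 141, S 200, Sn 107.
So from lowest to highest: B < Sn < O < S.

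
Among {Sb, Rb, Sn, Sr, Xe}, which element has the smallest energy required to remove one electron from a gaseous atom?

Rb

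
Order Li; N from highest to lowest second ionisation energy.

IE_2 is the cost of taking one more electron from the +1 cation: Li⁺ is the bare [He] core; N⁺ still has 4 valence electrons.
Pulling an electron out of a noble-gas core costs far more than removing a remaining valence electron, so Li sits at the high end of IE_2.
Approximate IE_2 values (kJ/mol): Li 7298, N 2856.
Overall IE_2 order: N < Li.

Li > N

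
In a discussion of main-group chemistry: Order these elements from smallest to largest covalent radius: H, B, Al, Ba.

H is in period 1, group 1; B is in period 2, group 13; Al is in period 3, group 13; Ba is in period 6, group 2.
Across a period the added protons contract the valence shell; down a group each new principal shell makes the atom larger.
Neither a single period nor a single group — weigh both effects.
B > H: period and group pull opposite ways; the down-group shift dominates (85 vs 32 pm).
Al > B: Al sits below B in group 13, so the down-group effect alone puts Al larger.
Ba > Al: both effects reinforce here, so Ba is clearly the larger of the two.
Approximate values (pm): H 32, B 85, Al 126, Ba 196.
So from smallest to largest: H < B < Al < Ba.

H, B, Al, Ba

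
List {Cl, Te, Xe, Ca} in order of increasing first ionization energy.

Cl is in period 3, group 17; Ca is in period 4, group 2; Te is in period 5, group 16; Xe is in period 5, group 18.
Removing the outermost electron gets harder across a period and easier down a group.
Here both period and group differ, so the two effects have to be weighed against each other.
Te > Ca: the two effects oppose for this pair; the across-period effect wins (869 vs 590 kJ/mol).
Xe > Te: both are in period 5; the period trend gives Xe the larger value.
Cl > Xe: period and group pull opposite ways; the down-group shift dominates (1251 vs 1170 kJ/mol).
Tabulated first ionization energy (kJ/mol): Cl 1251, Ca 590, Te 869, Xe 1170.
So from lowest to highest: Ca < Te < Xe < Cl.

Ca, Te, Xe, Cl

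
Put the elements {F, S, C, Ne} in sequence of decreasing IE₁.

Ne, F, C, S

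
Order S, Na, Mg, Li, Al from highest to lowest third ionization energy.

Li > Mg > Na > S > Al

The third ionization energy removes an electron from the +2 ion. For each element: S²⁺ still has 4 valence electrons; Na²⁺ is already 1 electron into the core; Mg²⁺ is the bare [Ne] core; Li²⁺ is already 1 electron into the core; Al²⁺ still has 1 valence electron.
Pulling an electron out of a noble-gas core costs far more than removing a remaining valence electron, so Na, Mg and Li sit at the high end of IE_3.
Valence configurations: S²⁺ [Ne]3s²3p², Al²⁺ [Ne]3s¹.
Approximate IE_3 values (kJ/mol): S 3357, Na 6910, Mg 7733, Li 11815, Al 2745.
So the third ionization energies run Al < S < Na < Mg < Li.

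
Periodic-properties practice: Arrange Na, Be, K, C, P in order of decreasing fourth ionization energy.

Be > Na > C > K > P

After 3 electrons have been removed, what remains? Na³⁺ is already 2 electrons into the core; Be³⁺ is already 1 electron into the core; K³⁺ is already 2 electrons into the core; C³⁺ still has 1 valence electron; P³⁺ still has 2 valence electrons.
Usually core removal costs more than valence removal, but here the competition is close: a tightly held n=2 valence electron can cost more to remove than an n=3 core electron, so the actual values have to decide it.
Valence configurations: C³⁺ [He]2s¹, P³⁺ [Ne]3s².
Approximate IE_4 values (kJ/mol): Na 9543, Be 21007, K 5877, C 6223, P 4964.
Putting it together, IE_4: P < K < C < Na < Be.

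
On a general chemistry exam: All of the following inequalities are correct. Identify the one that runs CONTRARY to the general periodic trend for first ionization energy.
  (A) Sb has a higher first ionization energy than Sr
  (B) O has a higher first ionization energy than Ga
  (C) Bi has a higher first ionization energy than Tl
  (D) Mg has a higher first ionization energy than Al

(D)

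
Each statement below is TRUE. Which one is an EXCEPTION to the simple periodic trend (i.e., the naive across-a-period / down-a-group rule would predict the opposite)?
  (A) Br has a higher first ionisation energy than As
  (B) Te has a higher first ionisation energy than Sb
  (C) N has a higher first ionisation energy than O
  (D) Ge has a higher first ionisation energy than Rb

The general trend: first ionisation energy increases across a period and decreases down a group.
(A) Br (period 4, group 17) vs As (period 4, group 15): the stated order agrees with the simple trend.
(B) Te (period 5, group 16) vs Sb (period 5, group 15): the stated order agrees with the simple trend.
(C) N (period 2, group 15) vs O (period 2, group 16): the stated order contradicts the simple trend.
(D) Ge (period 4, group 14) vs Rb (period 5, group 1): the stated order agrees with the simple trend.
The exception is (C): pairing an electron in O's 2p⁴ costs repulsion energy, so O ionizes more easily than half-filled N (2p³).

(C)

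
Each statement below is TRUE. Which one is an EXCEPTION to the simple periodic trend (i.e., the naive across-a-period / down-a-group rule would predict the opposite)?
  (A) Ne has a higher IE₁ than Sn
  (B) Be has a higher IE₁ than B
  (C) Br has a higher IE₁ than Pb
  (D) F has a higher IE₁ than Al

(B)

The general trend: IE₁ increases across a period and decreases down a group.
(A) Ne (period 2, group 18) vs Sn (period 5, group 14): the stated order agrees with the simple trend.
(B) Be (period 2, group 2) vs B (period 2, group 13): the stated order contradicts the simple trend.
(C) Br (period 4, group 17) vs Pb (period 6, group 14): the stated order agrees with the simple trend.
(D) F (period 2, group 17) vs Al (period 3, group 13): the stated order agrees with the simple trend.
The exception is (B): removing B's lone 2p electron is easier than breaking Be's filled 2s².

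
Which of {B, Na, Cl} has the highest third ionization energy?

Na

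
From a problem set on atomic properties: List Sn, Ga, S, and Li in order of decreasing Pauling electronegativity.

Li is in period 2, group 1; S is in period 3, group 16; Ga is in period 4, group 13; Sn is in period 5, group 14.
EN rises left→right (higher Z_eff, smaller atoms) and falls top→bottom (larger, more shielded atoms).
Here both period and group differ, so the two effects have to be weighed against each other.
Ga > Li: the two effects oppose for this pair; the across-period effect wins (1.81 vs 0.98).
Sn > Ga: period and group pull opposite ways; the across-period shift dominates (1.96 vs 1.81).
S > Sn: both effects reinforce here, so S is clearly the higher of the two.
Approximate values (Pauling): Li 0.98, S 2.58, Ga 1.81, Sn 1.96.
So from highest to lowest: S > Sn > Ga > Li.

S, Sn, Ga, Li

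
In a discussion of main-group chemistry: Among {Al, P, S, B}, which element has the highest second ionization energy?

The second ionization energy removes an electron from the +1 ion. For each element: Al⁺ still has 2 valence electrons; P⁺ still has 4 valence electrons; S⁺ still has 5 valence electrons; B⁺ still has 2 valence electrons.
All are still removing valence electrons, so compare the +1 ions as you would atoms: IE_2 generally rises across a period (higher Z_eff) and falls down a group (larger shell), subject to the usual subshell exceptions.
Valence configurations: Al⁺ [Ne]3s², P⁺ [Ne]3s²3p², S⁺ [Ne]3s²3p³, B⁺ [He]2s².
Approximate IE_2 values (kJ/mol): Al 1817, P 1907, S 2252, B 2427.
So the second ionization energies run Al < P < S < B.

B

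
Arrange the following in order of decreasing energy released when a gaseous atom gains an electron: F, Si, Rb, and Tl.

F, Si, Rb, Tl

Electron affinity generally becomes more exothermic across a period toward the halogens and less exothermic down a group.
Neither a single period nor a single group — weigh both effects.
Rb > Tl: period and group pull opposite ways; the down-group shift dominates (47 vs 19 kJ/mol).
Si > Rb: relative to Rb, both the across-period and down-group shifts push Si's electron affinity up.
F > Si: relative to Si, both the across-period and down-group shifts push F's electron affinity up.
For reference (kJ/mol): F 328, Si 134, Rb 47, Tl 19.
So from highest to lowest: F > Si > Rb > Tl.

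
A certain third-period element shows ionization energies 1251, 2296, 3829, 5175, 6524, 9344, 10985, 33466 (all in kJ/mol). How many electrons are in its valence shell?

7

Look for the largest jump between consecutive ionization energies: IE8/IE7 ≈ 3.0, far larger than any earlier ratio.
That jump marks the point where a core electron is being removed. So the atom has 7 valence electrons.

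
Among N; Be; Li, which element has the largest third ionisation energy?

Consider each +2 ion: N²⁺ still has 3 valence electrons; Be²⁺ is the bare [He] core; Li²⁺ is already 1 electron into the core.
Breaking into a closed-shell core is much more expensive than removing a leftover valence electron — Li and Be have the largest IE_3 here.
Tabulated IE_3 (kJ/mol): N 4578, Be 14849, Li 11815.
Hence IE_3: N < Li < Be.

Be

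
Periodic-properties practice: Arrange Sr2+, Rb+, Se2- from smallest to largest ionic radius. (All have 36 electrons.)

All of these have 36 electrons, so size is governed by nuclear charge alone: the more protons, the stronger the pull on the same electron cloud, and the smaller the ion.
Nuclear charges: Sr2+ (Z=38), Rb+ (Z=37), Se2- (Z=34).
Smallest to largest: Sr2+ < Rb+ < Se2-.

Sr2+ < Rb+ < Se2-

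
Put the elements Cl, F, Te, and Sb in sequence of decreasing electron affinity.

F is in period 2, group 17; Cl is in period 3, group 17; Sb is in period 5, group 15; Te is in period 5, group 16.
EA tends to increase across a period and decrease down a group, though the pattern is less regular than for IE or radius.
These span different periods and groups, so the two trends combine.
Te > Sb: both are in period 5; the period trend gives Te the larger value.
F > Te: both effects reinforce here, so F is clearly the higher of the two.
Cl > F: this pair runs against the simple trend — see the exception note.
Note the exception: Cl has a higher electron affinity than F, contrary to the simple trend — F's small 2p subshell makes the incoming electron feel strong e⁻–e⁻ repulsion, so Cl actually releases more energy on gaining an electron.
Tabulated electron affinity (kJ/mol): F 328, Cl 349, Sb 103, Te 190.
So from highest to lowest: Cl > F > Te > Sb.

Cl > F > Te > Sb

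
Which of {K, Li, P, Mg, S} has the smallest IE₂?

Mg

The second ionization energy removes an electron from the +1 ion. For each element: K⁺ is the bare [Ar] core; Li⁺ is the bare [He] core; P⁺ still has 4 valence electrons; Mg⁺ still has 1 valence electron; S⁺ still has 5 valence electrons.
Pulling an electron out of a noble-gas core costs far more than removing a remaining valence electron, so K and Li sit at the high end of IE_2.
Valence configurations: P⁺ [Ne]3s²3p², Mg⁺ [Ne]3s¹, S⁺ [Ne]3s²3p³.
Approximate IE_2 values (kJ/mol): K 3052, Li 7298, P 1907, Mg 1451, S 2252.
So the second ionization energies run Mg < P < S < K < Li.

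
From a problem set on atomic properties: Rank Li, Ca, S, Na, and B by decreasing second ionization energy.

The second ionization energy removes an electron from the +1 ion. For each element: Li⁺ is the bare [He] core; Ca⁺ still has 1 valence electron; S⁺ still has 5 valence electrons; Na⁺ is the bare [Ne] core; B⁺ still has 2 valence electrons.
Breaking into a closed-shell core is much more expensive than removing a leftover valence electron — Na and Li have the largest IE_2 here.
Valence configurations: Ca⁺ [Ar]4s¹, S⁺ [Ne]3s²3p³, B⁺ [He]2s².
Approximate IE_2 values (kJ/mol): Li 7298, Ca 1145, S 2252, Na 4562, B 2427.
Hence IE_2: Ca < S < B < Na < Li.

Li > Na > B > S > Ca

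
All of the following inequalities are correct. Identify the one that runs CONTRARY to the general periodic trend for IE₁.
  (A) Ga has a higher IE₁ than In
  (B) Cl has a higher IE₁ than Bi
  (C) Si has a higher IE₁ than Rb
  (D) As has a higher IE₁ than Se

The general trend: IE₁ increases across a period and decreases down a group.
(A) Ga (period 4, group 13) vs In (period 5, group 13): the stated order agrees with the simple trend.
(B) Cl (period 3, group 17) vs Bi (period 6, group 15): the stated order agrees with the simple trend.
(C) Si (period 3, group 14) vs Rb (period 5, group 1): the stated order agrees with the simple trend.
(D) As (period 4, group 15) vs Se (period 4, group 16): the stated order contradicts the simple trend.
The exception is (D): Se (4p⁴) ionizes more easily than half-filled As (4p³).

(D)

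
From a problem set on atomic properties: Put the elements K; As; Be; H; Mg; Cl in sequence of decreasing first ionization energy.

H, Cl, As, Be, Mg, K

H is in period 1, group 1; Be is in period 2, group 2; Mg is in period 3, group 2; Cl is in period 3, group 17; K is in period 4, group 1; As is in period 4, group 15.
Across a period the outer electron is held more tightly (higher IE₁); down a group it sits in a higher shell, more shielded, and comes off more easily.
Neither a single period nor a single group — weigh both effects.
Mg > K: relative to K, both the across-period and down-group shifts push Mg's first ionization energy up.
Be > Mg: they share group 2; the group trend gives Be the larger value.
As > Be: the two effects oppose for this pair; the across-period effect wins (947 vs 900 kJ/mol).
Cl > As: relative to As, both the across-period and down-group shifts push Cl's first ionization energy up.
H > Cl: period and group pull opposite ways; the down-group shift dominates (1312 vs 1251 kJ/mol).
Approximate values (kJ/mol): H 1312, Be 900, Mg 738, Cl 1251, K 419, As 947.
So from highest to lowest: H > Cl > As > Be > Mg > K.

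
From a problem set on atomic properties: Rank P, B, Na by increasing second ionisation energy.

The second ionization energy removes an electron from the +1 ion. For each element: P⁺ still has 4 valence electrons; B⁺ still has 2 valence electrons; Na⁺ is the bare [Ne] core.
Core electrons are held far more tightly than valence electrons, so Na tops the IE_2 order.
Valence configurations: P⁺ [Ne]3s²3p², B⁺ [He]2s².
Approximate IE_2 values (kJ/mol): P 1907, B 2427, Na 4562.
Hence IE_2: P < B < Na.

P < B < Na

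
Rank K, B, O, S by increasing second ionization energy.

S < B < K < O

The second ionization energy removes an electron from the +1 ion. For each element: K⁺ is the bare [Ar] core; B⁺ still has 2 valence electrons; O⁺ still has 5 valence electrons; S⁺ still has 5 valence electrons.
Usually core removal costs more than valence removal, but here the competition is close: a tightly held n=2 valence electron can cost more to remove than an n=3 core electron, so the actual values have to decide it.
Valence configurations: B⁺ [He]2s², O⁺ [He]2s²2p³, S⁺ [Ne]3s²3p³.
Approximate IE_2 values (kJ/mol): K 3052, B 2427, O 3388, S 2252.
Putting it together, IE_2: S < B < K < O.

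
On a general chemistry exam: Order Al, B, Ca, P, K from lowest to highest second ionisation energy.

Ca < Al < P < B < K

The second ionization energy removes an electron from the +1 ion. For each element: Al⁺ still has 2 valence electrons; B⁺ still has 2 valence electrons; Ca⁺ still has 1 valence electron; P⁺ still has 4 valence electrons; K⁺ is the bare [Ar] core.
Breaking into a closed-shell core is much more expensive than removing a leftover valence electron — K has the largest IE_2 here.
Valence configurations: Al⁺ [Ne]3s², B⁺ [He]2s², Ca⁺ [Ar]4s¹, P⁺ [Ne]3s²3p².
The numbers (kJ/mol): Al 1817, B 2427, Ca 1145, P 1907, K 3052.
Putting it together, IE_2: Ca < Al < P < B < K.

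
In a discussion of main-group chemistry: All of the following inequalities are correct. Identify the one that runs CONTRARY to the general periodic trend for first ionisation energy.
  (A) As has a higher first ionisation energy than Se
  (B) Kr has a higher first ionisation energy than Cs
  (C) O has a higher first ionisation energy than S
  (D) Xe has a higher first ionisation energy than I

(A)

The general trend: first ionisation energy increases across a period and decreases down a group.
(A) As (period 4, group 15) vs Se (period 4, group 16): the stated order contradicts the simple trend.
(B) Kr (period 4, group 18) vs Cs (period 6, group 1): the stated order agrees with the simple trend.
(C) O (period 2, group 16) vs S (period 3, group 16): the stated order agrees with the simple trend.
(D) Xe (period 5, group 18) vs I (period 5, group 17): the stated order agrees with the simple trend.
The exception is (A): Se (4p⁴) ionizes more easily than half-filled As (4p³).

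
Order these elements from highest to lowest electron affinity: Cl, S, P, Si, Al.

Al is in period 3, group 13; Si is in period 3, group 14; P is in period 3, group 15; S is in period 3, group 16; Cl is in period 3, group 17.
Electron affinity generally becomes more exothermic across a period toward the halogens and less exothermic down a group.
All lie in period 3; the across-period trend (electron affinity increases left to right) applies, with the exception below.
Note the exception: Si has a higher electron affinity than P, contrary to the simple trend — adding an electron to P's half-filled 3p³ is unfavourable, so Si (3p²) has the more exothermic EA.
Approximate values (kJ/mol): Al 42, Si 134, P 72, S 200, Cl 349.
So from highest to lowest: Cl > S > Si > P > Al.

Cl > S > Si > P > Al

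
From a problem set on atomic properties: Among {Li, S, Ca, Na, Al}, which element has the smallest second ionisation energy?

Ca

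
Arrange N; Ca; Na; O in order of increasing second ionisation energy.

Consider each +1 ion: N⁺ still has 4 valence electrons; Ca⁺ still has 1 valence electron; Na⁺ is the bare [Ne] core; O⁺ still has 5 valence electrons.
Core electrons are held far more tightly than valence electrons, so Na tops the IE_2 order.
Valence configurations: N⁺ [He]2s²2p², Ca⁺ [Ar]4s¹, O⁺ [He]2s²2p³.
Approximate IE_2 values (kJ/mol): N 2856, Ca 1145, Na 4562, O 3388.
Overall IE_2 order: Ca < N < O < Na.

Ca, N, O, Na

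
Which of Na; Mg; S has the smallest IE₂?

Mg

The second ionization energy removes an electron from the +1 ion. For each element: Na⁺ is the bare [Ne] core; Mg⁺ still has 1 valence electron; S⁺ still has 5 valence electrons.
Breaking into a closed-shell core is much more expensive than removing a leftover valence electron — Na has the largest IE_2 here.
Valence configurations: Mg⁺ [Ne]3s¹, S⁺ [Ne]3s²3p³.
Approximate IE_2 values (kJ/mol): Na 4562, Mg 1451, S 2252.
Putting it together, IE_2: Mg < S < Na.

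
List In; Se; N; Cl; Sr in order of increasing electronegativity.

Sr < In < Se < N < Cl

N is in period 2, group 15; Cl is in period 3, group 17; Se is in period 4, group 16; Sr is in period 5, group 2; In is in period 5, group 13.
EN rises left→right (higher Z_eff, smaller atoms) and falls top→bottom (larger, more shielded atoms).
Here both period and group differ, so the two effects have to be weighed against each other.
In > Sr: both are in period 5; the period trend gives In the larger value.
Se > In: relative to In, both the across-period and down-group shifts push Se's electronegativity up.
N > Se: period and group pull opposite ways; the down-group shift dominates (3.04 vs 2.55).
Cl > N: the two effects oppose for this pair; the across-period effect wins (3.16 vs 3.04).
Tabulated electronegativity (Pauling): N 3.04, Cl 3.16, Se 2.55, Sr 0.95, In 1.78.
So from lowest to highest: Sr < In < Se < N < Cl.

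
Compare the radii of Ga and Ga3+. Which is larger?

Ga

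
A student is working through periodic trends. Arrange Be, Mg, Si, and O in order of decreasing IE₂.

O, Be, Si, Mg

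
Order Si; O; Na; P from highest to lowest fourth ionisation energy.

The fourth ionization energy removes an electron from the +3 ion. For each element: Si³⁺ still has 1 valence electron; O³⁺ still has 3 valence electrons; Na³⁺ is already 2 electrons into the core; P³⁺ still has 2 valence electrons.
Breaking into a closed-shell core is much more expensive than removing a leftover valence electron — Na has the largest IE_4 here.
Valence configurations: Si³⁺ [Ne]3s¹, O³⁺ [He]2s²2p¹, P³⁺ [Ne]3s².
Approximate IE_4 values (kJ/mol): Si 4356, O 7469, Na 9543, P 4964.
Overall IE_4 order: Si < P < O < Na.

Na, O, P, Si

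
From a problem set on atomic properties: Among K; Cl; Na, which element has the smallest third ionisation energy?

Cl

After 2 electrons have been removed, what remains? K²⁺ is already 1 electron into the core; Cl²⁺ still has 5 valence electrons; Na²⁺ is already 1 electron into the core.
Breaking into a closed-shell core is much more expensive than removing a leftover valence electron — K and Na have the largest IE_3 here.
Tabulated IE_3 (kJ/mol): K 4420, Cl 3822, Na 6910.
Putting it together, IE_3: Cl < K < Na.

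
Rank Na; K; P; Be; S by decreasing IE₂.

Na, K, S, P, Be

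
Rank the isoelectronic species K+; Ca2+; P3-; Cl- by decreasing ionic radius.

P3- > Cl- > K+ > Ca2+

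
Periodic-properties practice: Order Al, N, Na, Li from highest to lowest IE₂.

Consider each +1 ion: Al⁺ still has 2 valence electrons; N⁺ still has 4 valence electrons; Na⁺ is the bare [Ne] core; Li⁺ is the bare [He] core.
Pulling an electron out of a noble-gas core costs far more than removing a remaining valence electron, so Na and Li sit at the high end of IE_2.
Valence configurations: Al⁺ [Ne]3s², N⁺ [He]2s²2p².
The numbers (kJ/mol): Al 1817, N 2856, Na 4562, Li 7298.
So the second ionization energies run Al < N < Na < Li.

Li > Na > N > Al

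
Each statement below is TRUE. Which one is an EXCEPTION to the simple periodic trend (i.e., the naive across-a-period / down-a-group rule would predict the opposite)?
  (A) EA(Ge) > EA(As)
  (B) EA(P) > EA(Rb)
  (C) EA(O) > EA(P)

The general trend: electron affinity increases across a period and decreases down a group.
(A) Ge (period 4, group 14) vs As (period 4, group 15): the stated order contradicts the simple trend.
(B) P (period 3, group 15) vs Rb (period 5, group 1): the stated order agrees with the simple trend.
(C) O (period 2, group 16) vs P (period 3, group 15): the stated order agrees with the simple trend.
The exception is (A): adding an electron to As's half-filled 4p³ is unfavourable, so Ge (4p²) has the more exothermic EA.

(A)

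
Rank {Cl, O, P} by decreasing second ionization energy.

O > Cl > P

IE_2 is the cost of taking one more electron from the +1 cation: Cl⁺ still has 6 valence electrons; O⁺ still has 5 valence electrons; P⁺ still has 4 valence electrons.
All are still removing valence electrons, so compare the +1 ions as you would atoms: IE_2 generally rises across a period (higher Z_eff) and falls down a group (larger shell), subject to the usual subshell exceptions.
Valence configurations: Cl⁺ [Ne]3s²3p⁴, O⁺ [He]2s²2p³, P⁺ [Ne]3s²3p².
Tabulated IE_2 (kJ/mol): Cl 2298, O 3388, P 1907.
Overall IE_2 order: P < Cl < O.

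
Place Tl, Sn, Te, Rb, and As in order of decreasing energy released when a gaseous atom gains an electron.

As is in period 4, group 15; Rb is in period 5, group 1; Sn is in period 5, group 14; Te is in period 5, group 16; Tl is in period 6, group 13.
Electron affinity generally becomes more exothermic across a period toward the halogens and less exothermic down a group.
Neither a single period nor a single group — weigh both effects.
Rb > Tl: the two effects oppose for this pair; the down-group effect wins (47 vs 19 kJ/mol).
As > Rb: relative to Rb, both the across-period and down-group shifts push As's electron affinity up.
Sn > As: this pair runs against the simple trend — see the exception note.
Te > Sn: Te lies to the right of Sn in period 5, so the across-period effect alone puts Te higher.
Note the exception: Sn has a higher electron affinity than As, contrary to the simple trend — adding an electron to As's half-filled np³ subshell costs electron-pairing energy.
For reference (kJ/mol): As 78, Rb 47, Sn 107, Te 190, Tl 19.
So from highest to lowest: Te > Sn > As > Rb > Tl.

Te > Sn > As > Rb > Tl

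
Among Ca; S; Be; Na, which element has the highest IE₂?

The second ionization energy removes an electron from the +1 ion. For each element: Ca⁺ still has 1 valence electron; S⁺ still has 5 valence electrons; Be⁺ still has 1 valence electron; Na⁺ is the bare [Ne] core.
Breaking into a closed-shell core is much more expensive than removing a leftover valence electron — Na has the largest IE_2 here.
Valence configurations: Ca⁺ [Ar]4s¹, S⁺ [Ne]3s²3p³, Be⁺ [He]2s¹.
Approximate IE_2 values (kJ/mol): Ca 1145, S 2252, Be 1757, Na 4562.
Putting it together, IE_2: Ca < Be < S < Na.

Na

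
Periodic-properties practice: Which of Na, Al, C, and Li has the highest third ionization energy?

Consider each +2 ion: Na²⁺ is already 1 electron into the core; Al²⁺ still has 1 valence electron; C²⁺ still has 2 valence electrons; Li²⁺ is already 1 electron into the core.
Core electrons are held far more tightly than valence electrons, so Na and Li top the IE_3 order.
Valence configurations: Al²⁺ [Ne]3s¹, C²⁺ [He]2s².
Approximate IE_3 values (kJ/mol): Na 6910, Al 2745, C 4620, Li 11815.
Putting it together, IE_3: Al < C < Na < Li.

Li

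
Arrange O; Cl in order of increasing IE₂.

Cl < O

IE_2 is the cost of taking one more electron from the +1 cation: O⁺ still has 5 valence electrons; Cl⁺ still has 6 valence electrons.
All are still removing valence electrons, so compare the +1 ions as you would atoms: IE_2 generally rises across a period (higher Z_eff) and falls down a group (larger shell), subject to the usual subshell exceptions.
Valence configurations: O⁺ [He]2s²2p³, Cl⁺ [Ne]3s²3p⁴.
Approximate IE_2 values (kJ/mol): O 3388, Cl 2298.
Putting it together, IE_2: Cl < O.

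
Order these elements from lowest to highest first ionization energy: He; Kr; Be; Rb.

He is in period 1, group 18; Be is in period 2, group 2; Kr is in period 4, group 18; Rb is in period 5, group 1.
First ionization energy rises across a period (greater Z_eff holds electrons more tightly) and falls down a group (valence electrons are farther from the nucleus).
These span different periods and groups, so the two trends combine.
Be > Rb: relative to Rb, both the across-period and down-group shifts push Be's first ionization energy up.
Kr > Be: the two effects oppose for this pair; the across-period effect wins (1351 vs 900 kJ/mol).
He > Kr: they share group 18; the group trend gives He the larger value.
For reference (kJ/mol): He 2372, Be 900, Kr 1351, Rb 403.
So from lowest to highest: Rb < Be < Kr < He.

Rb, Be, Kr, He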